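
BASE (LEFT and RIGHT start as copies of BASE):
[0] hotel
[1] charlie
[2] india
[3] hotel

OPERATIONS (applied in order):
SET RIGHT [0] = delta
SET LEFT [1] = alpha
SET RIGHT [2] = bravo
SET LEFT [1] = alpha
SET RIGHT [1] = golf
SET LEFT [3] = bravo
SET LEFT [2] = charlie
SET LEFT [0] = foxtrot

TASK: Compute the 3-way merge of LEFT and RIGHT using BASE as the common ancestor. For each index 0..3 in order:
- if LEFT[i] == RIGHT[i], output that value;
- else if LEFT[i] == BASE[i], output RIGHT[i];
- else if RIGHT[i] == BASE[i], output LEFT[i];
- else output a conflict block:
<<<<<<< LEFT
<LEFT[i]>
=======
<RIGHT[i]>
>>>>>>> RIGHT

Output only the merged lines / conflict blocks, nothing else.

Answer: <<<<<<< LEFT
foxtrot
=======
delta
>>>>>>> RIGHT
<<<<<<< LEFT
alpha
=======
golf
>>>>>>> RIGHT
<<<<<<< LEFT
charlie
=======
bravo
>>>>>>> RIGHT
bravo

Derivation:
Final LEFT:  [foxtrot, alpha, charlie, bravo]
Final RIGHT: [delta, golf, bravo, hotel]
i=0: BASE=hotel L=foxtrot R=delta all differ -> CONFLICT
i=1: BASE=charlie L=alpha R=golf all differ -> CONFLICT
i=2: BASE=india L=charlie R=bravo all differ -> CONFLICT
i=3: L=bravo, R=hotel=BASE -> take LEFT -> bravo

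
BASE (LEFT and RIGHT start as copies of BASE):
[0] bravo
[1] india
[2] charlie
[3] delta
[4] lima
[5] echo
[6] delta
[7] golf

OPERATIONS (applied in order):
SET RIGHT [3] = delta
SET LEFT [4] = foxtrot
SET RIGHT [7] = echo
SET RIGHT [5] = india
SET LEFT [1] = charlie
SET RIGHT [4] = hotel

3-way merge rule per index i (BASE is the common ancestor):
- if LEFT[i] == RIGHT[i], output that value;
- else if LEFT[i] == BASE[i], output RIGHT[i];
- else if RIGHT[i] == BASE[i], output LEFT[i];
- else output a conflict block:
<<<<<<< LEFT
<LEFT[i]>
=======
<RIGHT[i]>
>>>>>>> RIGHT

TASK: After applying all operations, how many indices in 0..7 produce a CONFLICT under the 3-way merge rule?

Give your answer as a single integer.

Answer: 1

Derivation:
Final LEFT:  [bravo, charlie, charlie, delta, foxtrot, echo, delta, golf]
Final RIGHT: [bravo, india, charlie, delta, hotel, india, delta, echo]
i=0: L=bravo R=bravo -> agree -> bravo
i=1: L=charlie, R=india=BASE -> take LEFT -> charlie
i=2: L=charlie R=charlie -> agree -> charlie
i=3: L=delta R=delta -> agree -> delta
i=4: BASE=lima L=foxtrot R=hotel all differ -> CONFLICT
i=5: L=echo=BASE, R=india -> take RIGHT -> india
i=6: L=delta R=delta -> agree -> delta
i=7: L=golf=BASE, R=echo -> take RIGHT -> echo
Conflict count: 1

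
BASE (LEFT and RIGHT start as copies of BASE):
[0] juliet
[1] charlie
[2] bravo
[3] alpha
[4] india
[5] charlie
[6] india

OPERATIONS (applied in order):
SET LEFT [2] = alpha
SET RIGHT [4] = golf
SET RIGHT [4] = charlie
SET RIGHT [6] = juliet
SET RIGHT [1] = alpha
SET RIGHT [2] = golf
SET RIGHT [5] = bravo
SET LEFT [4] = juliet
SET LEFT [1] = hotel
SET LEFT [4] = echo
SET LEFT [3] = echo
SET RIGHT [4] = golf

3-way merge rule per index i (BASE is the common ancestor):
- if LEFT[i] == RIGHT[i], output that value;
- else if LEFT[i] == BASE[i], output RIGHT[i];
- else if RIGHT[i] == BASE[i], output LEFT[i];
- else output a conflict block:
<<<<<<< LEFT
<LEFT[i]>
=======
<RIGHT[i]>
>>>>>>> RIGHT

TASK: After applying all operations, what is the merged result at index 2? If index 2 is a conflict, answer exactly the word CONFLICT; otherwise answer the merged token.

Final LEFT:  [juliet, hotel, alpha, echo, echo, charlie, india]
Final RIGHT: [juliet, alpha, golf, alpha, golf, bravo, juliet]
i=0: L=juliet R=juliet -> agree -> juliet
i=1: BASE=charlie L=hotel R=alpha all differ -> CONFLICT
i=2: BASE=bravo L=alpha R=golf all differ -> CONFLICT
i=3: L=echo, R=alpha=BASE -> take LEFT -> echo
i=4: BASE=india L=echo R=golf all differ -> CONFLICT
i=5: L=charlie=BASE, R=bravo -> take RIGHT -> bravo
i=6: L=india=BASE, R=juliet -> take RIGHT -> juliet
Index 2 -> CONFLICT

Answer: CONFLICT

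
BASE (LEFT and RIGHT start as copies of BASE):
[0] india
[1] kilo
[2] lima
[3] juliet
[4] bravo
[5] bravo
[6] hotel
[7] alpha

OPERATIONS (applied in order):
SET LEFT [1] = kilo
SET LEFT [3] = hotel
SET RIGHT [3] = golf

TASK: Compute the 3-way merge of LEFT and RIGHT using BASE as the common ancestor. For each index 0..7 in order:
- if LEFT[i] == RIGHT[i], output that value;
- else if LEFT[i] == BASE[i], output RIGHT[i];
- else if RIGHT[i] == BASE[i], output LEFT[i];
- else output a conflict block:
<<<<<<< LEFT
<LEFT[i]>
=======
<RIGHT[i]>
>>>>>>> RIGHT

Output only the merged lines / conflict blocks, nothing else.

Answer: india
kilo
lima
<<<<<<< LEFT
hotel
=======
golf
>>>>>>> RIGHT
bravo
bravo
hotel
alpha

Derivation:
Final LEFT:  [india, kilo, lima, hotel, bravo, bravo, hotel, alpha]
Final RIGHT: [india, kilo, lima, golf, bravo, bravo, hotel, alpha]
i=0: L=india R=india -> agree -> india
i=1: L=kilo R=kilo -> agree -> kilo
i=2: L=lima R=lima -> agree -> lima
i=3: BASE=juliet L=hotel R=golf all differ -> CONFLICT
i=4: L=bravo R=bravo -> agree -> bravo
i=5: L=bravo R=bravo -> agree -> bravo
i=6: L=hotel R=hotel -> agree -> hotel
i=7: L=alpha R=alpha -> agree -> alpha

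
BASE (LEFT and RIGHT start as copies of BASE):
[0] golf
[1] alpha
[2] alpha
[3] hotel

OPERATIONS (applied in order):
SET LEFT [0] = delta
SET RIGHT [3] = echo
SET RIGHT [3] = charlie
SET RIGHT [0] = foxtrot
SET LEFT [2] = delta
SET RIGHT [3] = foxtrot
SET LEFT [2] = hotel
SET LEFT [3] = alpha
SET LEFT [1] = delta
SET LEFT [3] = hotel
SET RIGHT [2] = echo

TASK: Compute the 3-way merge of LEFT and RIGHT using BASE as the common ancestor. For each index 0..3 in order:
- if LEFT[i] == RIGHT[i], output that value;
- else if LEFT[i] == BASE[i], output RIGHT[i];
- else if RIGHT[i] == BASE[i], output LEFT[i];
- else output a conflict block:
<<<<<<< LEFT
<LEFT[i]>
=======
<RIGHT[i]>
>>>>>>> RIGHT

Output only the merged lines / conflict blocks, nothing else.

Answer: <<<<<<< LEFT
delta
=======
foxtrot
>>>>>>> RIGHT
delta
<<<<<<< LEFT
hotel
=======
echo
>>>>>>> RIGHT
foxtrot

Derivation:
Final LEFT:  [delta, delta, hotel, hotel]
Final RIGHT: [foxtrot, alpha, echo, foxtrot]
i=0: BASE=golf L=delta R=foxtrot all differ -> CONFLICT
i=1: L=delta, R=alpha=BASE -> take LEFT -> delta
i=2: BASE=alpha L=hotel R=echo all differ -> CONFLICT
i=3: L=hotel=BASE, R=foxtrot -> take RIGHT -> foxtrot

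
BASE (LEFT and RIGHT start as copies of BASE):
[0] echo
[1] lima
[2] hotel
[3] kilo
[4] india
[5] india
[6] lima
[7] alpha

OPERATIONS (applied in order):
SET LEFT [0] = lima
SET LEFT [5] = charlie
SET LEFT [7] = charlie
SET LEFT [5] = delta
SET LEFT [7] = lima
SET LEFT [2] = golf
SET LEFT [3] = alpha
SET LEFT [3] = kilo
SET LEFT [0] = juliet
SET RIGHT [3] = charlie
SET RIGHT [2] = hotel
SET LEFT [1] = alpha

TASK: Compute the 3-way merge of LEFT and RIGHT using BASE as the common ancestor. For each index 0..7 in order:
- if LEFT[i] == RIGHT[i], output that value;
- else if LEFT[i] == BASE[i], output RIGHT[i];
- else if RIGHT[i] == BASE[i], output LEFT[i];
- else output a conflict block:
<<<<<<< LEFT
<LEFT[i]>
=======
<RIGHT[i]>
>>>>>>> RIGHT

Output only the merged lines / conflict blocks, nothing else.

Final LEFT:  [juliet, alpha, golf, kilo, india, delta, lima, lima]
Final RIGHT: [echo, lima, hotel, charlie, india, india, lima, alpha]
i=0: L=juliet, R=echo=BASE -> take LEFT -> juliet
i=1: L=alpha, R=lima=BASE -> take LEFT -> alpha
i=2: L=golf, R=hotel=BASE -> take LEFT -> golf
i=3: L=kilo=BASE, R=charlie -> take RIGHT -> charlie
i=4: L=india R=india -> agree -> india
i=5: L=delta, R=india=BASE -> take LEFT -> delta
i=6: L=lima R=lima -> agree -> lima
i=7: L=lima, R=alpha=BASE -> take LEFT -> lima

Answer: juliet
alpha
golf
charlie
india
delta
lima
lima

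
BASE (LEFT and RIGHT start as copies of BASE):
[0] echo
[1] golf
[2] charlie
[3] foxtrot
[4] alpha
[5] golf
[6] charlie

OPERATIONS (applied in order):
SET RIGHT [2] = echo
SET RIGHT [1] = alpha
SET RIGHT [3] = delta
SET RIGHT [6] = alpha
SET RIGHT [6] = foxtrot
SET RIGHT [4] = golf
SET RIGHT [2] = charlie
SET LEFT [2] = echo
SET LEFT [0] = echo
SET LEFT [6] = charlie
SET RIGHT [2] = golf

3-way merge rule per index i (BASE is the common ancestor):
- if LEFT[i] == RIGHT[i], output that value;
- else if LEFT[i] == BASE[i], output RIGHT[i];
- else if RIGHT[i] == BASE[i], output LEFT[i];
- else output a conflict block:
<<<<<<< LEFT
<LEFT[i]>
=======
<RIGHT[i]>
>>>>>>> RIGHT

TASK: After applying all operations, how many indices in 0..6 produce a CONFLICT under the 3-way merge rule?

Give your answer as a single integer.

Answer: 1

Derivation:
Final LEFT:  [echo, golf, echo, foxtrot, alpha, golf, charlie]
Final RIGHT: [echo, alpha, golf, delta, golf, golf, foxtrot]
i=0: L=echo R=echo -> agree -> echo
i=1: L=golf=BASE, R=alpha -> take RIGHT -> alpha
i=2: BASE=charlie L=echo R=golf all differ -> CONFLICT
i=3: L=foxtrot=BASE, R=delta -> take RIGHT -> delta
i=4: L=alpha=BASE, R=golf -> take RIGHT -> golf
i=5: L=golf R=golf -> agree -> golf
i=6: L=charlie=BASE, R=foxtrot -> take RIGHT -> foxtrot
Conflict count: 1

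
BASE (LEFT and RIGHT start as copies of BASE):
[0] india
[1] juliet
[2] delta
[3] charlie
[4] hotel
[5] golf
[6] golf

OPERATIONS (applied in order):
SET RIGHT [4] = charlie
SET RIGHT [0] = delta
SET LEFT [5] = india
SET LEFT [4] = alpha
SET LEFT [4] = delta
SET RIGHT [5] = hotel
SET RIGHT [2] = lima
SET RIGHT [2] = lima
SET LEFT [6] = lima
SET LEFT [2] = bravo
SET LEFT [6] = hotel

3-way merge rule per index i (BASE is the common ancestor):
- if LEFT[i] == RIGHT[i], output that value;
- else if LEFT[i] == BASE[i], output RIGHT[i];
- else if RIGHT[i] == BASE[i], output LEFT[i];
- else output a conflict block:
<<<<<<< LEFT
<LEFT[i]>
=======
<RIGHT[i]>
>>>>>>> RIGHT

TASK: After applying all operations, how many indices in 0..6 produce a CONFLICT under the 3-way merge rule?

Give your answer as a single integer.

Answer: 3

Derivation:
Final LEFT:  [india, juliet, bravo, charlie, delta, india, hotel]
Final RIGHT: [delta, juliet, lima, charlie, charlie, hotel, golf]
i=0: L=india=BASE, R=delta -> take RIGHT -> delta
i=1: L=juliet R=juliet -> agree -> juliet
i=2: BASE=delta L=bravo R=lima all differ -> CONFLICT
i=3: L=charlie R=charlie -> agree -> charlie
i=4: BASE=hotel L=delta R=charlie all differ -> CONFLICT
i=5: BASE=golf L=india R=hotel all differ -> CONFLICT
i=6: L=hotel, R=golf=BASE -> take LEFT -> hotel
Conflict count: 3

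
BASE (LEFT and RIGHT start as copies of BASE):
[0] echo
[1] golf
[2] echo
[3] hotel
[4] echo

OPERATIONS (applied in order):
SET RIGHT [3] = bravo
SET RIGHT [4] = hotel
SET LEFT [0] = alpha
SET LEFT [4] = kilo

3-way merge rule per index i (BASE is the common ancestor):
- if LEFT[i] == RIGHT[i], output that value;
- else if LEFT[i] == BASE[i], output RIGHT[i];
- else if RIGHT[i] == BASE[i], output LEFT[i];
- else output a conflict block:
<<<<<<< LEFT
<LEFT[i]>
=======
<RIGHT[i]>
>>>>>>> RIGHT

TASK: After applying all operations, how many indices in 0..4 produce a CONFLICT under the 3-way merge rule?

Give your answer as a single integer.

Final LEFT:  [alpha, golf, echo, hotel, kilo]
Final RIGHT: [echo, golf, echo, bravo, hotel]
i=0: L=alpha, R=echo=BASE -> take LEFT -> alpha
i=1: L=golf R=golf -> agree -> golf
i=2: L=echo R=echo -> agree -> echo
i=3: L=hotel=BASE, R=bravo -> take RIGHT -> bravo
i=4: BASE=echo L=kilo R=hotel all differ -> CONFLICT
Conflict count: 1

Answer: 1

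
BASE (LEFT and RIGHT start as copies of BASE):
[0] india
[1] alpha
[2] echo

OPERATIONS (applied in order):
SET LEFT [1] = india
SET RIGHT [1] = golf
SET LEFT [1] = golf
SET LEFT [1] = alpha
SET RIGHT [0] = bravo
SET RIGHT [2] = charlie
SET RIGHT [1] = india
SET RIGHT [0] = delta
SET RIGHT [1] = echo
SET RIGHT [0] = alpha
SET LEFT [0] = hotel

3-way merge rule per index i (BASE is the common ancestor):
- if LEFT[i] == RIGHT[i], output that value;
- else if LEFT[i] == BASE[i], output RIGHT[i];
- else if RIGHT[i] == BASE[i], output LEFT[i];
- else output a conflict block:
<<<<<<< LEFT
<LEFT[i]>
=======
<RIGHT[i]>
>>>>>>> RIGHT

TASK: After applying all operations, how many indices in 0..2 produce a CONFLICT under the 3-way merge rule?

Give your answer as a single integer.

Answer: 1

Derivation:
Final LEFT:  [hotel, alpha, echo]
Final RIGHT: [alpha, echo, charlie]
i=0: BASE=india L=hotel R=alpha all differ -> CONFLICT
i=1: L=alpha=BASE, R=echo -> take RIGHT -> echo
i=2: L=echo=BASE, R=charlie -> take RIGHT -> charlie
Conflict count: 1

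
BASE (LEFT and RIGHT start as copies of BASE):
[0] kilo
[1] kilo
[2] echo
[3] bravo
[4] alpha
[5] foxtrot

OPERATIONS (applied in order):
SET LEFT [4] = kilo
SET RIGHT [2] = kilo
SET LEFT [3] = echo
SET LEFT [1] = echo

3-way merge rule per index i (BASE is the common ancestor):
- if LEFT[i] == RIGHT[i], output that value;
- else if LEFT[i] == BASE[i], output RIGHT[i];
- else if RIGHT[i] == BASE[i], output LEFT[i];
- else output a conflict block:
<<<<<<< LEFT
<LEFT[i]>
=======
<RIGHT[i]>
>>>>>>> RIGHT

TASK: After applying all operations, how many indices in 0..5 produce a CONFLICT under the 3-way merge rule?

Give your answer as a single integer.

Final LEFT:  [kilo, echo, echo, echo, kilo, foxtrot]
Final RIGHT: [kilo, kilo, kilo, bravo, alpha, foxtrot]
i=0: L=kilo R=kilo -> agree -> kilo
i=1: L=echo, R=kilo=BASE -> take LEFT -> echo
i=2: L=echo=BASE, R=kilo -> take RIGHT -> kilo
i=3: L=echo, R=bravo=BASE -> take LEFT -> echo
i=4: L=kilo, R=alpha=BASE -> take LEFT -> kilo
i=5: L=foxtrot R=foxtrot -> agree -> foxtrot
Conflict count: 0

Answer: 0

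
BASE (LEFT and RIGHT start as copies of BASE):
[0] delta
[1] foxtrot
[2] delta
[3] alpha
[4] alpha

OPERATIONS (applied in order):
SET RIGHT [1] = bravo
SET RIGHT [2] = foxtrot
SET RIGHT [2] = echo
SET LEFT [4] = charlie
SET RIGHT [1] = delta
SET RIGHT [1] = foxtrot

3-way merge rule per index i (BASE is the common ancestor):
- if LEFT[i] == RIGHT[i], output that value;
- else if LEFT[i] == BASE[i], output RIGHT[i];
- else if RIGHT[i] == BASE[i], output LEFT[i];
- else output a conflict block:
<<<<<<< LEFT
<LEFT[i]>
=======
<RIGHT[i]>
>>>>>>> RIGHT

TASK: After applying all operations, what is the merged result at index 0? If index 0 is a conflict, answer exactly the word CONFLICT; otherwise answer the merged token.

Final LEFT:  [delta, foxtrot, delta, alpha, charlie]
Final RIGHT: [delta, foxtrot, echo, alpha, alpha]
i=0: L=delta R=delta -> agree -> delta
i=1: L=foxtrot R=foxtrot -> agree -> foxtrot
i=2: L=delta=BASE, R=echo -> take RIGHT -> echo
i=3: L=alpha R=alpha -> agree -> alpha
i=4: L=charlie, R=alpha=BASE -> take LEFT -> charlie
Index 0 -> delta

Answer: delta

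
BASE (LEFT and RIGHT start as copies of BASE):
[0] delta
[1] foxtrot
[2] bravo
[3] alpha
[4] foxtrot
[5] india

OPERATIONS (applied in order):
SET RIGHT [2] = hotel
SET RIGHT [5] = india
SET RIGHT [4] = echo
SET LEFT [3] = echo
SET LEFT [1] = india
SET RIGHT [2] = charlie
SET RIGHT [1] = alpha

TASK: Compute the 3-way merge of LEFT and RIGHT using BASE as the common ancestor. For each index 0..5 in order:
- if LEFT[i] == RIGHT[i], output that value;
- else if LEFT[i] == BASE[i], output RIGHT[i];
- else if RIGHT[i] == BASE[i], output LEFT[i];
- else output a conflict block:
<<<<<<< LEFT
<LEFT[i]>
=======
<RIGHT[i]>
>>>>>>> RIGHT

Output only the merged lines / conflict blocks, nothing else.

Answer: delta
<<<<<<< LEFT
india
=======
alpha
>>>>>>> RIGHT
charlie
echo
echo
india

Derivation:
Final LEFT:  [delta, india, bravo, echo, foxtrot, india]
Final RIGHT: [delta, alpha, charlie, alpha, echo, india]
i=0: L=delta R=delta -> agree -> delta
i=1: BASE=foxtrot L=india R=alpha all differ -> CONFLICT
i=2: L=bravo=BASE, R=charlie -> take RIGHT -> charlie
i=3: L=echo, R=alpha=BASE -> take LEFT -> echo
i=4: L=foxtrot=BASE, R=echo -> take RIGHT -> echo
i=5: L=india R=india -> agree -> india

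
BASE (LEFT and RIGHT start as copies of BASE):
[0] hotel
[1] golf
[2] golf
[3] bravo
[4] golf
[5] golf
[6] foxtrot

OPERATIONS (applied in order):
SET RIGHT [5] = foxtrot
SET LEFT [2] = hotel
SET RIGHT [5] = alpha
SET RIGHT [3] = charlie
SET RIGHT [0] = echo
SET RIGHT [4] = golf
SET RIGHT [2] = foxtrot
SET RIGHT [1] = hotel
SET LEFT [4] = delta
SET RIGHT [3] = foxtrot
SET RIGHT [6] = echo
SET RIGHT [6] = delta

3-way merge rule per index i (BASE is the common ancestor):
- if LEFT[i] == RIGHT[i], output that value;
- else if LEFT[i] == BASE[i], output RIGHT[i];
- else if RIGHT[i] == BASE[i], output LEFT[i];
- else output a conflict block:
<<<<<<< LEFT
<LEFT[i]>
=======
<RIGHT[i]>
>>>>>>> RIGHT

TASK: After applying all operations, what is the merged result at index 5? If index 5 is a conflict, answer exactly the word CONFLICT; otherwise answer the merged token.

Final LEFT:  [hotel, golf, hotel, bravo, delta, golf, foxtrot]
Final RIGHT: [echo, hotel, foxtrot, foxtrot, golf, alpha, delta]
i=0: L=hotel=BASE, R=echo -> take RIGHT -> echo
i=1: L=golf=BASE, R=hotel -> take RIGHT -> hotel
i=2: BASE=golf L=hotel R=foxtrot all differ -> CONFLICT
i=3: L=bravo=BASE, R=foxtrot -> take RIGHT -> foxtrot
i=4: L=delta, R=golf=BASE -> take LEFT -> delta
i=5: L=golf=BASE, R=alpha -> take RIGHT -> alpha
i=6: L=foxtrot=BASE, R=delta -> take RIGHT -> delta
Index 5 -> alpha

Answer: alpha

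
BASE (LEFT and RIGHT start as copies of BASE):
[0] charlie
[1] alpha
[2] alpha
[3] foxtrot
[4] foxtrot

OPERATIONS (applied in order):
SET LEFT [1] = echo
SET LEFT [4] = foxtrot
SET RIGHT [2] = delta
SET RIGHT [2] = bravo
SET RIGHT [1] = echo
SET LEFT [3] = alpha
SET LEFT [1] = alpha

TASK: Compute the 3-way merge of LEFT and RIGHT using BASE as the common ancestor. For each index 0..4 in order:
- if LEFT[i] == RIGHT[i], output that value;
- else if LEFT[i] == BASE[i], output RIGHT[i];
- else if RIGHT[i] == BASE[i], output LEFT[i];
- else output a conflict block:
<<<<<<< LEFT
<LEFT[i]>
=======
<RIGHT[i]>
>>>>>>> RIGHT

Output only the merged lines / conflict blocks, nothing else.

Final LEFT:  [charlie, alpha, alpha, alpha, foxtrot]
Final RIGHT: [charlie, echo, bravo, foxtrot, foxtrot]
i=0: L=charlie R=charlie -> agree -> charlie
i=1: L=alpha=BASE, R=echo -> take RIGHT -> echo
i=2: L=alpha=BASE, R=bravo -> take RIGHT -> bravo
i=3: L=alpha, R=foxtrot=BASE -> take LEFT -> alpha
i=4: L=foxtrot R=foxtrot -> agree -> foxtrot

Answer: charlie
echo
bravo
alpha
foxtrot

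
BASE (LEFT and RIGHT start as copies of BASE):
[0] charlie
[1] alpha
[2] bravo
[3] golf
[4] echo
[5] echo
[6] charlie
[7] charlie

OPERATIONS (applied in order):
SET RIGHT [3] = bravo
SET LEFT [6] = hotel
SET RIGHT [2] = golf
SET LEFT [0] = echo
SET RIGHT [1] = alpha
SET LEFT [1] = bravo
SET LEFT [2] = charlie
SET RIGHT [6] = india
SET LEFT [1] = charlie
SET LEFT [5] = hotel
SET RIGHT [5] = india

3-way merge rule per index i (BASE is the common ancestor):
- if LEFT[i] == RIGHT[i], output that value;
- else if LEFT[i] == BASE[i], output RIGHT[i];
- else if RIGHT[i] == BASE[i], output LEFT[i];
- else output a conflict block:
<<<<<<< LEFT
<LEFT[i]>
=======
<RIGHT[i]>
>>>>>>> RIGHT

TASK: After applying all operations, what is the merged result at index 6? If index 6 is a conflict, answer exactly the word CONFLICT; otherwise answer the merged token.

Final LEFT:  [echo, charlie, charlie, golf, echo, hotel, hotel, charlie]
Final RIGHT: [charlie, alpha, golf, bravo, echo, india, india, charlie]
i=0: L=echo, R=charlie=BASE -> take LEFT -> echo
i=1: L=charlie, R=alpha=BASE -> take LEFT -> charlie
i=2: BASE=bravo L=charlie R=golf all differ -> CONFLICT
i=3: L=golf=BASE, R=bravo -> take RIGHT -> bravo
i=4: L=echo R=echo -> agree -> echo
i=5: BASE=echo L=hotel R=india all differ -> CONFLICT
i=6: BASE=charlie L=hotel R=india all differ -> CONFLICT
i=7: L=charlie R=charlie -> agree -> charlie
Index 6 -> CONFLICT

Answer: CONFLICT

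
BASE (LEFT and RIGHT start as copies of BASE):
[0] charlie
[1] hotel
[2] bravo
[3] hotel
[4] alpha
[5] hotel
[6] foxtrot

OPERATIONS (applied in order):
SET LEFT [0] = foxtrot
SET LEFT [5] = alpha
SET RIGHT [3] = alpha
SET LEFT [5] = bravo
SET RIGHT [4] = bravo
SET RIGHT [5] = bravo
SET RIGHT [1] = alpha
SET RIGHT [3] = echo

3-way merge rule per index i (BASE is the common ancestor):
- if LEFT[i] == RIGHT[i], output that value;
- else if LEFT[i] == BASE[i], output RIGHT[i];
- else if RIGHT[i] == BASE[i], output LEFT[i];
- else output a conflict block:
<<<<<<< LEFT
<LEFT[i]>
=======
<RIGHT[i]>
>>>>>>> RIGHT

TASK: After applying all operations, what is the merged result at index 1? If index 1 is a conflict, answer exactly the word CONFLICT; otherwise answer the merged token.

Answer: alpha

Derivation:
Final LEFT:  [foxtrot, hotel, bravo, hotel, alpha, bravo, foxtrot]
Final RIGHT: [charlie, alpha, bravo, echo, bravo, bravo, foxtrot]
i=0: L=foxtrot, R=charlie=BASE -> take LEFT -> foxtrot
i=1: L=hotel=BASE, R=alpha -> take RIGHT -> alpha
i=2: L=bravo R=bravo -> agree -> bravo
i=3: L=hotel=BASE, R=echo -> take RIGHT -> echo
i=4: L=alpha=BASE, R=bravo -> take RIGHT -> bravo
i=5: L=bravo R=bravo -> agree -> bravo
i=6: L=foxtrot R=foxtrot -> agree -> foxtrot
Index 1 -> alpha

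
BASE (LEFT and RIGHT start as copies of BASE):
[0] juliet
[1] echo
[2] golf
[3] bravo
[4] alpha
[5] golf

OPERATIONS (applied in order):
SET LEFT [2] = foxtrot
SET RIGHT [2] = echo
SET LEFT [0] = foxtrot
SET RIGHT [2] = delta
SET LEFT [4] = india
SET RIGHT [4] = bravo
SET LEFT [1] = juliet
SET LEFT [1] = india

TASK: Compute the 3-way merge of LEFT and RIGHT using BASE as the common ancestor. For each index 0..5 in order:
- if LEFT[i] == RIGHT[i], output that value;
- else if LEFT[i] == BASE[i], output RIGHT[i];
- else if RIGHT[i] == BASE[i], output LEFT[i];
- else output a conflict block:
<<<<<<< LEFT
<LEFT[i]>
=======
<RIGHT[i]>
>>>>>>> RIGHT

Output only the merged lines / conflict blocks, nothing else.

Final LEFT:  [foxtrot, india, foxtrot, bravo, india, golf]
Final RIGHT: [juliet, echo, delta, bravo, bravo, golf]
i=0: L=foxtrot, R=juliet=BASE -> take LEFT -> foxtrot
i=1: L=india, R=echo=BASE -> take LEFT -> india
i=2: BASE=golf L=foxtrot R=delta all differ -> CONFLICT
i=3: L=bravo R=bravo -> agree -> bravo
i=4: BASE=alpha L=india R=bravo all differ -> CONFLICT
i=5: L=golf R=golf -> agree -> golf

Answer: foxtrot
india
<<<<<<< LEFT
foxtrot
=======
delta
>>>>>>> RIGHT
bravo
<<<<<<< LEFT
india
=======
bravo
>>>>>>> RIGHT
golf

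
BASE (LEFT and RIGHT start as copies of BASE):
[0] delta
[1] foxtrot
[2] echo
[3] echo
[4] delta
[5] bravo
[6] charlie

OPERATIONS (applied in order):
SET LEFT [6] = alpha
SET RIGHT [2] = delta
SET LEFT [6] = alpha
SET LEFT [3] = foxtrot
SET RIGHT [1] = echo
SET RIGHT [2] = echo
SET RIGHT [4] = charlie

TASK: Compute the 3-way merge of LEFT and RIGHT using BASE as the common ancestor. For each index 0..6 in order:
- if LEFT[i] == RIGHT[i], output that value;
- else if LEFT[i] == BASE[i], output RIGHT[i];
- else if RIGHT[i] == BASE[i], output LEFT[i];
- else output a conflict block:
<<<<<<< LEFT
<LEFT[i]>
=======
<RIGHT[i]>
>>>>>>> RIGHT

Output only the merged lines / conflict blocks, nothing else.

Final LEFT:  [delta, foxtrot, echo, foxtrot, delta, bravo, alpha]
Final RIGHT: [delta, echo, echo, echo, charlie, bravo, charlie]
i=0: L=delta R=delta -> agree -> delta
i=1: L=foxtrot=BASE, R=echo -> take RIGHT -> echo
i=2: L=echo R=echo -> agree -> echo
i=3: L=foxtrot, R=echo=BASE -> take LEFT -> foxtrot
i=4: L=delta=BASE, R=charlie -> take RIGHT -> charlie
i=5: L=bravo R=bravo -> agree -> bravo
i=6: L=alpha, R=charlie=BASE -> take LEFT -> alpha

Answer: delta
echo
echo
foxtrot
charlie
bravo
alpha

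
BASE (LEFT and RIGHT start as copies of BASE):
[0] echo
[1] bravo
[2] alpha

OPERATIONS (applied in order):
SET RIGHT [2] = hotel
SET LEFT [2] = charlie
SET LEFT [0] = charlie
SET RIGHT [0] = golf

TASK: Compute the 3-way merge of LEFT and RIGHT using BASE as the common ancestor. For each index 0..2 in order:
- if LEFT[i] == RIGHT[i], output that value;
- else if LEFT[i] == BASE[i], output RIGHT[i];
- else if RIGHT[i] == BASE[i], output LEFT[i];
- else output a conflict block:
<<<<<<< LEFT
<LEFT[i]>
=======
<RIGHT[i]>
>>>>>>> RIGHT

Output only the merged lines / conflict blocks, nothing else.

Answer: <<<<<<< LEFT
charlie
=======
golf
>>>>>>> RIGHT
bravo
<<<<<<< LEFT
charlie
=======
hotel
>>>>>>> RIGHT

Derivation:
Final LEFT:  [charlie, bravo, charlie]
Final RIGHT: [golf, bravo, hotel]
i=0: BASE=echo L=charlie R=golf all differ -> CONFLICT
i=1: L=bravo R=bravo -> agree -> bravo
i=2: BASE=alpha L=charlie R=hotel all differ -> CONFLICT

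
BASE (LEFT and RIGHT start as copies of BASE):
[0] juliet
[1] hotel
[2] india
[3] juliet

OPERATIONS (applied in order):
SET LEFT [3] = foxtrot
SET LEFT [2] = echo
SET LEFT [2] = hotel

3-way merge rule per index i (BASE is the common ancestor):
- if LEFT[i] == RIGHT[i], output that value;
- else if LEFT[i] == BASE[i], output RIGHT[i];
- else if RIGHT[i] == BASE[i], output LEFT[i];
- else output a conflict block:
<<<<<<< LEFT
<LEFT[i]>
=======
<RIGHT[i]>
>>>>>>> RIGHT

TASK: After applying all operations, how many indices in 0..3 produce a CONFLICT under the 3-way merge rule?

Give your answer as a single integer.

Final LEFT:  [juliet, hotel, hotel, foxtrot]
Final RIGHT: [juliet, hotel, india, juliet]
i=0: L=juliet R=juliet -> agree -> juliet
i=1: L=hotel R=hotel -> agree -> hotel
i=2: L=hotel, R=india=BASE -> take LEFT -> hotel
i=3: L=foxtrot, R=juliet=BASE -> take LEFT -> foxtrot
Conflict count: 0

Answer: 0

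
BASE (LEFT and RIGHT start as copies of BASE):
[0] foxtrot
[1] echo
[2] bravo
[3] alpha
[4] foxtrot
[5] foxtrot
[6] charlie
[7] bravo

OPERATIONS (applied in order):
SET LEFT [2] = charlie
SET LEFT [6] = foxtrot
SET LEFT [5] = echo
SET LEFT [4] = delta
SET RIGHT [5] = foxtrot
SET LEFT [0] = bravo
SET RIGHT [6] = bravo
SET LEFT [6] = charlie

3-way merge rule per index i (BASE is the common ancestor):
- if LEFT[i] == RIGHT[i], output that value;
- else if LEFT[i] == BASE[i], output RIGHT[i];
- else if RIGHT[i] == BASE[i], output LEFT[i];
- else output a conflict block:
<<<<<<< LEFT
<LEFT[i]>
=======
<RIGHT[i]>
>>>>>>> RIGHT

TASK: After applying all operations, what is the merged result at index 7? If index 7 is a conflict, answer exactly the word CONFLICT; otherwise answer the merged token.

Answer: bravo

Derivation:
Final LEFT:  [bravo, echo, charlie, alpha, delta, echo, charlie, bravo]
Final RIGHT: [foxtrot, echo, bravo, alpha, foxtrot, foxtrot, bravo, bravo]
i=0: L=bravo, R=foxtrot=BASE -> take LEFT -> bravo
i=1: L=echo R=echo -> agree -> echo
i=2: L=charlie, R=bravo=BASE -> take LEFT -> charlie
i=3: L=alpha R=alpha -> agree -> alpha
i=4: L=delta, R=foxtrot=BASE -> take LEFT -> delta
i=5: L=echo, R=foxtrot=BASE -> take LEFT -> echo
i=6: L=charlie=BASE, R=bravo -> take RIGHT -> bravo
i=7: L=bravo R=bravo -> agree -> bravo
Index 7 -> bravo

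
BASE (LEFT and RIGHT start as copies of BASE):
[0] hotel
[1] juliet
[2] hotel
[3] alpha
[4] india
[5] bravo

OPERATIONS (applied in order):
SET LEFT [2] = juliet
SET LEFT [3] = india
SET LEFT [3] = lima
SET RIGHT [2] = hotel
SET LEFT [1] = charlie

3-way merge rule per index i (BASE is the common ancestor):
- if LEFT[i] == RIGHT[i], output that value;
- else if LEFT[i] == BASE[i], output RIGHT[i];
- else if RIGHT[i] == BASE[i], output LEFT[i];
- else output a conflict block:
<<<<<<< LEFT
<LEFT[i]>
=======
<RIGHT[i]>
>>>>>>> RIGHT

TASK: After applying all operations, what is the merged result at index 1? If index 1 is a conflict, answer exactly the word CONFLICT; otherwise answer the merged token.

Answer: charlie

Derivation:
Final LEFT:  [hotel, charlie, juliet, lima, india, bravo]
Final RIGHT: [hotel, juliet, hotel, alpha, india, bravo]
i=0: L=hotel R=hotel -> agree -> hotel
i=1: L=charlie, R=juliet=BASE -> take LEFT -> charlie
i=2: L=juliet, R=hotel=BASE -> take LEFT -> juliet
i=3: L=lima, R=alpha=BASE -> take LEFT -> lima
i=4: L=india R=india -> agree -> india
i=5: L=bravo R=bravo -> agree -> bravo
Index 1 -> charlie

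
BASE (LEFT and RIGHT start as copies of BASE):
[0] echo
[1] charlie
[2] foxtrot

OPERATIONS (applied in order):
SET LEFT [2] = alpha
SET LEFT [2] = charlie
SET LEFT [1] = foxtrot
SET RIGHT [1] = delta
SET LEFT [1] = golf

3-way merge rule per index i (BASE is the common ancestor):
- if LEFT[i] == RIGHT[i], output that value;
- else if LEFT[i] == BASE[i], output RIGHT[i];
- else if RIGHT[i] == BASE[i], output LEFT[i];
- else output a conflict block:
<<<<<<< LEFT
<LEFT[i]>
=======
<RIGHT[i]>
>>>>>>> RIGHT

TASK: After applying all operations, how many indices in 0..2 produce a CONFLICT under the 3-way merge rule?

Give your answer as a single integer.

Answer: 1

Derivation:
Final LEFT:  [echo, golf, charlie]
Final RIGHT: [echo, delta, foxtrot]
i=0: L=echo R=echo -> agree -> echo
i=1: BASE=charlie L=golf R=delta all differ -> CONFLICT
i=2: L=charlie, R=foxtrot=BASE -> take LEFT -> charlie
Conflict count: 1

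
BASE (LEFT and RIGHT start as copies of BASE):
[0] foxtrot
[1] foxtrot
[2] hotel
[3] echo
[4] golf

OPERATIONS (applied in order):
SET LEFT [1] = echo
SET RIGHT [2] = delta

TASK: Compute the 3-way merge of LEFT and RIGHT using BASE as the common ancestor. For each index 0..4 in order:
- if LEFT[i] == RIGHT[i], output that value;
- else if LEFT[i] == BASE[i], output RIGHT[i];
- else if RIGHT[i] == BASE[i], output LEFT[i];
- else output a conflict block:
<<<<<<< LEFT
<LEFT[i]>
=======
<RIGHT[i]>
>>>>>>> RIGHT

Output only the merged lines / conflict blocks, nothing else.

Answer: foxtrot
echo
delta
echo
golf

Derivation:
Final LEFT:  [foxtrot, echo, hotel, echo, golf]
Final RIGHT: [foxtrot, foxtrot, delta, echo, golf]
i=0: L=foxtrot R=foxtrot -> agree -> foxtrot
i=1: L=echo, R=foxtrot=BASE -> take LEFT -> echo
i=2: L=hotel=BASE, R=delta -> take RIGHT -> delta
i=3: L=echo R=echo -> agree -> echo
i=4: L=golf R=golf -> agree -> golf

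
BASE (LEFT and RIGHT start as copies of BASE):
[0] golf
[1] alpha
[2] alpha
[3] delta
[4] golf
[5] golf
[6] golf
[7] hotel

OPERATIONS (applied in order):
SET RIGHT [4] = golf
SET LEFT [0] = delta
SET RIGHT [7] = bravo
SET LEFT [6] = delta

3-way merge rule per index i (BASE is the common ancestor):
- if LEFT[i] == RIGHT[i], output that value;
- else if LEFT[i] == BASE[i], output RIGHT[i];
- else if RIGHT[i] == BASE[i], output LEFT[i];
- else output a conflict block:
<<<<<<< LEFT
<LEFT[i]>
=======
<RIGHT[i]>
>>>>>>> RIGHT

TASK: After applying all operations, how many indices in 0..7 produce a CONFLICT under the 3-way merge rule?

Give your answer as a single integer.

Answer: 0

Derivation:
Final LEFT:  [delta, alpha, alpha, delta, golf, golf, delta, hotel]
Final RIGHT: [golf, alpha, alpha, delta, golf, golf, golf, bravo]
i=0: L=delta, R=golf=BASE -> take LEFT -> delta
i=1: L=alpha R=alpha -> agree -> alpha
i=2: L=alpha R=alpha -> agree -> alpha
i=3: L=delta R=delta -> agree -> delta
i=4: L=golf R=golf -> agree -> golf
i=5: L=golf R=golf -> agree -> golf
i=6: L=delta, R=golf=BASE -> take LEFT -> delta
i=7: L=hotel=BASE, R=bravo -> take RIGHT -> bravo
Conflict count: 0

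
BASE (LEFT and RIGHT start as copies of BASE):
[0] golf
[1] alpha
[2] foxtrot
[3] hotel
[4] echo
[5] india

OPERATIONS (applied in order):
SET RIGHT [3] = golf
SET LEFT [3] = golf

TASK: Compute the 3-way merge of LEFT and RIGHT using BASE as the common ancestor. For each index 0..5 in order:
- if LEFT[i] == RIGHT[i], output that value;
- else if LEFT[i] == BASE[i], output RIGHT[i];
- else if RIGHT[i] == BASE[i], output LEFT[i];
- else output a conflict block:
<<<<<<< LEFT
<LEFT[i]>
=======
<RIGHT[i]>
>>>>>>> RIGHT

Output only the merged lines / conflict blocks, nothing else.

Answer: golf
alpha
foxtrot
golf
echo
india

Derivation:
Final LEFT:  [golf, alpha, foxtrot, golf, echo, india]
Final RIGHT: [golf, alpha, foxtrot, golf, echo, india]
i=0: L=golf R=golf -> agree -> golf
i=1: L=alpha R=alpha -> agree -> alpha
i=2: L=foxtrot R=foxtrot -> agree -> foxtrot
i=3: L=golf R=golf -> agree -> golf
i=4: L=echo R=echo -> agree -> echo
i=5: L=india R=india -> agree -> india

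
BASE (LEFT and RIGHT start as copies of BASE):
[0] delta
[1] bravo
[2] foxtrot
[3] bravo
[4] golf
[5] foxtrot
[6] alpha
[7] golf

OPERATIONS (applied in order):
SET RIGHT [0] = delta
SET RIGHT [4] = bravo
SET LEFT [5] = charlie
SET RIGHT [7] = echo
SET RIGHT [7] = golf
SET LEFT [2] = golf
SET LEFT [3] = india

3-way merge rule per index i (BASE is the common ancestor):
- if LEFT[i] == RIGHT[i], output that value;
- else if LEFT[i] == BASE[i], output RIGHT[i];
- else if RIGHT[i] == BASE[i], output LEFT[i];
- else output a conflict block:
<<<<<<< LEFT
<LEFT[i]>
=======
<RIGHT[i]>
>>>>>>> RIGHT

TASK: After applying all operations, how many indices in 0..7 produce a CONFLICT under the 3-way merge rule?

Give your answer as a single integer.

Final LEFT:  [delta, bravo, golf, india, golf, charlie, alpha, golf]
Final RIGHT: [delta, bravo, foxtrot, bravo, bravo, foxtrot, alpha, golf]
i=0: L=delta R=delta -> agree -> delta
i=1: L=bravo R=bravo -> agree -> bravo
i=2: L=golf, R=foxtrot=BASE -> take LEFT -> golf
i=3: L=india, R=bravo=BASE -> take LEFT -> india
i=4: L=golf=BASE, R=bravo -> take RIGHT -> bravo
i=5: L=charlie, R=foxtrot=BASE -> take LEFT -> charlie
i=6: L=alpha R=alpha -> agree -> alpha
i=7: L=golf R=golf -> agree -> golf
Conflict count: 0

Answer: 0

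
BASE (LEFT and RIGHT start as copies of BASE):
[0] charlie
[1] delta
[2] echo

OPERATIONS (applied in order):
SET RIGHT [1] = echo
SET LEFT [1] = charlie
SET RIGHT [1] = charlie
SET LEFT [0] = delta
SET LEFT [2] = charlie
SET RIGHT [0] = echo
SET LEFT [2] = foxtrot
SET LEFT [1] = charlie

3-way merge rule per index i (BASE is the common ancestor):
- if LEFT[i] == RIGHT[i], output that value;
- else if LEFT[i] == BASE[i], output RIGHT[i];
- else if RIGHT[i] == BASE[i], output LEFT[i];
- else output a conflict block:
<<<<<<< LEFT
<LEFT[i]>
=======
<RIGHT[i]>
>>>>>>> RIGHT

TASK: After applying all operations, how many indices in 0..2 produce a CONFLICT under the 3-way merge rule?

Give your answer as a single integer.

Final LEFT:  [delta, charlie, foxtrot]
Final RIGHT: [echo, charlie, echo]
i=0: BASE=charlie L=delta R=echo all differ -> CONFLICT
i=1: L=charlie R=charlie -> agree -> charlie
i=2: L=foxtrot, R=echo=BASE -> take LEFT -> foxtrot
Conflict count: 1

Answer: 1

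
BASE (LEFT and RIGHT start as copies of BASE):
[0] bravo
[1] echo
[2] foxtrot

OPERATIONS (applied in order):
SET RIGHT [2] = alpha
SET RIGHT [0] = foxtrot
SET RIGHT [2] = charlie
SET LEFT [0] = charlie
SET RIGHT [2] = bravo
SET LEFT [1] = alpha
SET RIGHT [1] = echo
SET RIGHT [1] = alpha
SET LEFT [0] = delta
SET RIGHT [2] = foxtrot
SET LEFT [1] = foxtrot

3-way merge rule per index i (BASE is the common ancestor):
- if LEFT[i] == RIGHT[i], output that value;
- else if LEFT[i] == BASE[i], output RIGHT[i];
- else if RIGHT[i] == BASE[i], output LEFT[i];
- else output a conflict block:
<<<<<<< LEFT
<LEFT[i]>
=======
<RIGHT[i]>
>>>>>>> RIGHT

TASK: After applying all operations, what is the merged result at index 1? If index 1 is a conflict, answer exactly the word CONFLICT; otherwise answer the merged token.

Answer: CONFLICT

Derivation:
Final LEFT:  [delta, foxtrot, foxtrot]
Final RIGHT: [foxtrot, alpha, foxtrot]
i=0: BASE=bravo L=delta R=foxtrot all differ -> CONFLICT
i=1: BASE=echo L=foxtrot R=alpha all differ -> CONFLICT
i=2: L=foxtrot R=foxtrot -> agree -> foxtrot
Index 1 -> CONFLICT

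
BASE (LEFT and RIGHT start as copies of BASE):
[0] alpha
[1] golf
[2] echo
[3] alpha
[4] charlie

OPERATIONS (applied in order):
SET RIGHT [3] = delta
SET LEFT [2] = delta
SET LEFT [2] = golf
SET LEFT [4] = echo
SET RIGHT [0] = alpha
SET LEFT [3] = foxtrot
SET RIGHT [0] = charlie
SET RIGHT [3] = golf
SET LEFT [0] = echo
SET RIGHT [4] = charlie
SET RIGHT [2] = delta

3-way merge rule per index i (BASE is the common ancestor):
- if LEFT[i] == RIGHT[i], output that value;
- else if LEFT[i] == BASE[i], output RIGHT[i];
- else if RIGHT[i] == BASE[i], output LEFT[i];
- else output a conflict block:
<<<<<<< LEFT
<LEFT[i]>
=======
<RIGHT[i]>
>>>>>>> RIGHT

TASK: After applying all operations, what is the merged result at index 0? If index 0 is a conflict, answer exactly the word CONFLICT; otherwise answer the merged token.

Answer: CONFLICT

Derivation:
Final LEFT:  [echo, golf, golf, foxtrot, echo]
Final RIGHT: [charlie, golf, delta, golf, charlie]
i=0: BASE=alpha L=echo R=charlie all differ -> CONFLICT
i=1: L=golf R=golf -> agree -> golf
i=2: BASE=echo L=golf R=delta all differ -> CONFLICT
i=3: BASE=alpha L=foxtrot R=golf all differ -> CONFLICT
i=4: L=echo, R=charlie=BASE -> take LEFT -> echo
Index 0 -> CONFLICT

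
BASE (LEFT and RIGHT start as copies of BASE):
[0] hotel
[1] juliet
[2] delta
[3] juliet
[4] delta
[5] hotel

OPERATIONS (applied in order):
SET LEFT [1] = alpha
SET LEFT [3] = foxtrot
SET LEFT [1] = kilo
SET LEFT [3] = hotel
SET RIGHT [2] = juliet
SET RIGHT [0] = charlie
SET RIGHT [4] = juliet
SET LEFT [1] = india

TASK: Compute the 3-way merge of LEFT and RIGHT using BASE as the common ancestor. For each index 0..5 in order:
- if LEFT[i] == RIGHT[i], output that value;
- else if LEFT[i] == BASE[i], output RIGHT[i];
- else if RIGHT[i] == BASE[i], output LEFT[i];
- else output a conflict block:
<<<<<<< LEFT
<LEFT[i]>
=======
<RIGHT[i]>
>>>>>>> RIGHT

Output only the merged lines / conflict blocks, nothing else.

Final LEFT:  [hotel, india, delta, hotel, delta, hotel]
Final RIGHT: [charlie, juliet, juliet, juliet, juliet, hotel]
i=0: L=hotel=BASE, R=charlie -> take RIGHT -> charlie
i=1: L=india, R=juliet=BASE -> take LEFT -> india
i=2: L=delta=BASE, R=juliet -> take RIGHT -> juliet
i=3: L=hotel, R=juliet=BASE -> take LEFT -> hotel
i=4: L=delta=BASE, R=juliet -> take RIGHT -> juliet
i=5: L=hotel R=hotel -> agree -> hotel

Answer: charlie
india
juliet
hotel
juliet
hotel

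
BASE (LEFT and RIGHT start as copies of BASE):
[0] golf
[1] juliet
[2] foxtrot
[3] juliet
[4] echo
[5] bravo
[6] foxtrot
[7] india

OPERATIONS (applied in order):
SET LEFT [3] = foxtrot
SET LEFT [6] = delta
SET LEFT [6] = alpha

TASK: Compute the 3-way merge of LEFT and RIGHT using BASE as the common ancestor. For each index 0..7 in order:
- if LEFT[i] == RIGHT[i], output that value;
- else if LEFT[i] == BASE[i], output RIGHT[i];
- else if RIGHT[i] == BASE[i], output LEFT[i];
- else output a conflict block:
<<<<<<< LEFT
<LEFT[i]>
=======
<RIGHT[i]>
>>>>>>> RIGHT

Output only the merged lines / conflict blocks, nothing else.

Final LEFT:  [golf, juliet, foxtrot, foxtrot, echo, bravo, alpha, india]
Final RIGHT: [golf, juliet, foxtrot, juliet, echo, bravo, foxtrot, india]
i=0: L=golf R=golf -> agree -> golf
i=1: L=juliet R=juliet -> agree -> juliet
i=2: L=foxtrot R=foxtrot -> agree -> foxtrot
i=3: L=foxtrot, R=juliet=BASE -> take LEFT -> foxtrot
i=4: L=echo R=echo -> agree -> echo
i=5: L=bravo R=bravo -> agree -> bravo
i=6: L=alpha, R=foxtrot=BASE -> take LEFT -> alpha
i=7: L=india R=india -> agree -> india

Answer: golf
juliet
foxtrot
foxtrot
echo
bravo
alpha
india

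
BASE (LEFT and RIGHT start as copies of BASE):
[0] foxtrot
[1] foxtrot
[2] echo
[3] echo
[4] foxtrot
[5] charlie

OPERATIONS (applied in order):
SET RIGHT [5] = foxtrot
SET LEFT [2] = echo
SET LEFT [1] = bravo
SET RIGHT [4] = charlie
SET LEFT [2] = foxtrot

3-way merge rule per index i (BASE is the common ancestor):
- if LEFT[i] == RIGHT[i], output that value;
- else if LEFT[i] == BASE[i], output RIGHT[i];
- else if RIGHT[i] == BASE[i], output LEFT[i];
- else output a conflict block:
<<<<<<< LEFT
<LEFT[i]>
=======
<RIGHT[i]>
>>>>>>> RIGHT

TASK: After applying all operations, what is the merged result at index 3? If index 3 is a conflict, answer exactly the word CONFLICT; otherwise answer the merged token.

Answer: echo

Derivation:
Final LEFT:  [foxtrot, bravo, foxtrot, echo, foxtrot, charlie]
Final RIGHT: [foxtrot, foxtrot, echo, echo, charlie, foxtrot]
i=0: L=foxtrot R=foxtrot -> agree -> foxtrot
i=1: L=bravo, R=foxtrot=BASE -> take LEFT -> bravo
i=2: L=foxtrot, R=echo=BASE -> take LEFT -> foxtrot
i=3: L=echo R=echo -> agree -> echo
i=4: L=foxtrot=BASE, R=charlie -> take RIGHT -> charlie
i=5: L=charlie=BASE, R=foxtrot -> take RIGHT -> foxtrot
Index 3 -> echo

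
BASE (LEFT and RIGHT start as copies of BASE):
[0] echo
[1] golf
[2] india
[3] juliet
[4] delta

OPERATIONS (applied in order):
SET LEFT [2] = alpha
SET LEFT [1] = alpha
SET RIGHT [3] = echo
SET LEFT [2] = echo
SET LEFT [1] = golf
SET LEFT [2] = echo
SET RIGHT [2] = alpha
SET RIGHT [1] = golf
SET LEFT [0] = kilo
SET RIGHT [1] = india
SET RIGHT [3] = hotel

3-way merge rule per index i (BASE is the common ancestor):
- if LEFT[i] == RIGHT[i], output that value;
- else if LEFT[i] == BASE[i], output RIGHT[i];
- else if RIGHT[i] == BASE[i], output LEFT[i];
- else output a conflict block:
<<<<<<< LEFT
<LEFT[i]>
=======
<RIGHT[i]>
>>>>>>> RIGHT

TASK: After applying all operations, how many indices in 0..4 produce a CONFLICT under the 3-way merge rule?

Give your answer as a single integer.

Final LEFT:  [kilo, golf, echo, juliet, delta]
Final RIGHT: [echo, india, alpha, hotel, delta]
i=0: L=kilo, R=echo=BASE -> take LEFT -> kilo
i=1: L=golf=BASE, R=india -> take RIGHT -> india
i=2: BASE=india L=echo R=alpha all differ -> CONFLICT
i=3: L=juliet=BASE, R=hotel -> take RIGHT -> hotel
i=4: L=delta R=delta -> agree -> delta
Conflict count: 1

Answer: 1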